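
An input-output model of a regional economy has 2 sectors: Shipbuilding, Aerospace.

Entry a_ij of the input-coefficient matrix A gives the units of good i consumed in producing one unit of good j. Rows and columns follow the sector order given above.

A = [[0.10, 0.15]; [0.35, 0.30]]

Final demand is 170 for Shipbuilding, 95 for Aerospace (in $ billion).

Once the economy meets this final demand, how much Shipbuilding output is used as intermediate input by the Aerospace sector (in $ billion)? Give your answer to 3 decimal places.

z_12 = 37.662

I − A =
  [   0.90    -0.15]
  [  -0.35     0.70]
det(I−A) = (0.90)(0.70) − (-0.15)(-0.35) = 0.5775
adj(I−A) = [[0.70, 0.15], [0.35, 0.90]]
(I − A)⁻¹ = adj(I−A) / det(I−A) ≈
  [   1.2121     0.2597]
  [   0.6061     1.5584]
First solve x = (I − A)⁻¹ d = adj(I−A)·d / det(I−A); in particular x_2 = (0.35·170 + 0.90·95) / 0.5775 = 145.00 / 0.5775 ≈ 251.08225.
Intermediate flow from 1 to 2: z_12 = a_12 · x_2 = 0.15 × 145.00 / 0.5775 = 21.75 / 0.5775 ≈ 37.662.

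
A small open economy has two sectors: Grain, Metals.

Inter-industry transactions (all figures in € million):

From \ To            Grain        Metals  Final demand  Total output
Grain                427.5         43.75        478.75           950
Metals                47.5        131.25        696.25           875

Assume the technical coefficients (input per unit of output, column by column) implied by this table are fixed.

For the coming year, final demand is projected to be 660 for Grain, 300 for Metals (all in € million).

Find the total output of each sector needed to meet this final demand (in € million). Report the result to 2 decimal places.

x_G = 1238.71, x_M = 425.81

Technical coefficients a_ij = z_ij / X_j:
  a_GG = 427.5/950 = 0.45, a_MG = 47.5/950 = 0.05
  a_GM = 43.75/875 = 0.05, a_MM = 131.25/875 = 0.15
I − A =
  [   0.55    -0.05]
  [  -0.05     0.85]
det(I−A) = (0.55)(0.85) − (-0.05)(-0.05) = 0.4650
adj(I−A) = [[0.85, 0.05], [0.05, 0.55]]
(I − A)⁻¹ = adj(I−A) / det(I−A) ≈
  [   1.8280     0.1075]
  [   0.1075     1.1828]
x = (I − A)⁻¹ d = adj(I−A)·d / det(I−A), with det(I−A) = 0.4650:
  x_G = (0.85·660 + 0.05·300) / 0.4650 = 576.00 / 0.4650 ≈ 1238.71
  x_M = (0.05·660 + 0.55·300) / 0.4650 = 198.00 / 0.4650 ≈ 425.81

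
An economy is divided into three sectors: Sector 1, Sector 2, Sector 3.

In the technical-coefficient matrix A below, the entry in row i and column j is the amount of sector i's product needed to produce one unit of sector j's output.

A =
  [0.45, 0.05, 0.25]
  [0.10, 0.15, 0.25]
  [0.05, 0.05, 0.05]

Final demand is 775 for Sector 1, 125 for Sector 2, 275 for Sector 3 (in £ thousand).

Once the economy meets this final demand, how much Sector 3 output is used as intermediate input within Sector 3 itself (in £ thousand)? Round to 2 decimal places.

z_33 = 19.97

I − A =
  [   0.55    -0.05    -0.25]
  [  -0.10     0.85    -0.25]
  [  -0.05    -0.05     0.95]
Cofactors of I−A, C_ij = (−1)^(i+j)·(minor ij) (rows/columns in the sector order above):
  C_11 = (0.85)(0.95) − (-0.25)(-0.05) = 0.7950
  C_12 = −[(-0.10)(0.95) − (-0.25)(-0.05)] = 0.1075
  C_13 = (-0.10)(-0.05) − (0.85)(-0.05) = 0.0475
  C_21 = −[(-0.05)(0.95) − (-0.25)(-0.05)] = 0.0600
  C_22 = (0.55)(0.95) − (-0.25)(-0.05) = 0.5100
  C_23 = −[(0.55)(-0.05) − (-0.05)(-0.05)] = 0.0300
  C_31 = (-0.05)(-0.25) − (-0.25)(0.85) = 0.2250
  C_32 = −[(0.55)(-0.25) − (-0.25)(-0.10)] = 0.1625
  C_33 = (0.55)(0.85) − (-0.05)(-0.10) = 0.4625
det(I−A) = Σ_j (I−A)_1j·C_1j = (0.55)(0.7950) + (-0.05)(0.1075) + (-0.25)(0.0475) = 0.4200
adj(I−A) = Cᵀ =
  [ 0.7950   0.0600   0.2250]
  [ 0.1075   0.5100   0.1625]
  [ 0.0475   0.0300   0.4625]
(I − A)⁻¹ = adj(I−A) / det(I−A) ≈
  [   1.8929     0.1429     0.5357]
  [   0.2560     1.2143     0.3869]
  [   0.1131     0.0714     1.1012]
First solve x = (I − A)⁻¹ d = adj(I−A)·d / det(I−A); in particular x_3 = (0.0475·775 + 0.0300·125 + 0.4625·275) / 0.4200 = 167.75 / 0.4200 ≈ 399.4048.
Intermediate flow from 3 to 3: z_33 = a_33 · x_3 = 0.05 × 167.75 / 0.4200 = 8.3875 / 0.4200 ≈ 19.97.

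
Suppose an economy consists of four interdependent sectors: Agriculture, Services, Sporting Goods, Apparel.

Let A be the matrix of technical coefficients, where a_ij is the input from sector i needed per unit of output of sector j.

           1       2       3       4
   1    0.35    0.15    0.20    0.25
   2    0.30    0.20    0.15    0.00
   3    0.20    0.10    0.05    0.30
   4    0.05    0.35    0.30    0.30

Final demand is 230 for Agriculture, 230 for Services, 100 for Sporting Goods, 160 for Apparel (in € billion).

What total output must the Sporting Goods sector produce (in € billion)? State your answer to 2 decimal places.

I − A =
  [   0.65    -0.15    -0.20    -0.25]
  [  -0.30     0.80    -0.15     0.00]
  [  -0.20    -0.10     0.95    -0.30]
  [  -0.05    -0.35    -0.30     0.70]
Compute the cofactors C_ij = (−1)^(i+j)·(3×3 minor ij) of I−A; the adjugate is their transpose:
adj(I−A) = Cᵀ =
  [ 0.433750   0.211875   0.200875   0.241000]
  [ 0.195750   0.315875   0.130875   0.126000]
  [ 0.176500   0.153250   0.296250   0.190000]
  [ 0.204500   0.238750   0.206750   0.399000]
det(I−A) = Σ_j (I−A)_1j·C_1j = (0.65)(0.433750) + (-0.15)(0.195750) + (-0.20)(0.176500) + (-0.25)(0.204500) = 0.16615
(I − A)⁻¹ = adj(I−A) / det(I−A) ≈
  [   2.6106     1.2752     1.2090     1.4505]
  [   1.1782     1.9011     0.7877     0.7584]
  [   1.0623     0.9224     1.7830     1.1435]
  [   1.2308     1.4370     1.2444     2.4014]
x = (I − A)⁻¹ d = adj(I−A)·d / det(I−A), with det(I−A) = 0.16615:
  x_1 = (0.433750·230 + 0.211875·230 + 0.200875·100 + 0.241000·160) / 0.16615 = 207.14125 / 0.16615 ≈ 1246.71
  x_2 = (0.195750·230 + 0.315875·230 + 0.130875·100 + 0.126000·160) / 0.16615 = 150.92125 / 0.16615 ≈ 908.34
  x_3 = (0.176500·230 + 0.153250·230 + 0.296250·100 + 0.190000·160) / 0.16615 = 135.8675 / 0.16615 ≈ 817.74
  x_4 = (0.204500·230 + 0.238750·230 + 0.206750·100 + 0.399000·160) / 0.16615 = 186.4625 / 0.16615 ≈ 1122.25

x_3 = 817.74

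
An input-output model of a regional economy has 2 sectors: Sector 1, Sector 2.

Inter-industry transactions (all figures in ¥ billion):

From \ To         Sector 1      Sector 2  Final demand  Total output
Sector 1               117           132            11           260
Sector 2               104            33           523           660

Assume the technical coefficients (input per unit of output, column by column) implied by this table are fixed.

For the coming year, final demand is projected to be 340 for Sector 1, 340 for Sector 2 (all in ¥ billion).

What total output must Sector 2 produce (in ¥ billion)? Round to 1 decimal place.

x_2 = 729.9

Technical coefficients a_ij = z_ij / X_j:
  a_11 = 117/260 = 0.45, a_21 = 104/260 = 0.40
  a_12 = 132/660 = 0.20, a_22 = 33/660 = 0.05
I − A =
  [   0.55    -0.20]
  [  -0.40     0.95]
det(I−A) = (0.55)(0.95) − (-0.20)(-0.40) = 0.4425
adj(I−A) = [[0.95, 0.20], [0.40, 0.55]]
(I − A)⁻¹ = adj(I−A) / det(I−A) ≈
  [   2.1469     0.4520]
  [   0.9040     1.2429]
x = (I − A)⁻¹ d = adj(I−A)·d / det(I−A), with det(I−A) = 0.4425:
  x_1 = (0.95·340 + 0.20·340) / 0.4425 = 391.00 / 0.4425 ≈ 883.6
  x_2 = (0.40·340 + 0.55·340) / 0.4425 = 323.00 / 0.4425 ≈ 729.9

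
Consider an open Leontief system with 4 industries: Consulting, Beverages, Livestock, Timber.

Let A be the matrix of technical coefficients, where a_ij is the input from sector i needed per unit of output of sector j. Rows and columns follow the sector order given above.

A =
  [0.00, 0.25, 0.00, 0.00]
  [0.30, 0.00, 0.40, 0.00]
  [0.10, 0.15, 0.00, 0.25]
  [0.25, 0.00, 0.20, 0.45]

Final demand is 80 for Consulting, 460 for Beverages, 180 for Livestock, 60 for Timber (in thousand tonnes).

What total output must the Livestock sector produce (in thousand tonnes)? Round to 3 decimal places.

I − A =
  [   1.00    -0.25     0.00     0.00]
  [  -0.30     1.00    -0.40     0.00]
  [  -0.10    -0.15     1.00    -0.25]
  [  -0.25     0.00    -0.20     0.55]
Compute the cofactors C_ij = (−1)^(i+j)·(3×3 minor ij) of I−A; the adjugate is their transpose:
adj(I−A) = Cᵀ =
  [ 0.467000   0.125000   0.055000   0.025000]
  [ 0.197000   0.500000   0.220000   0.100000]
  [ 0.142250   0.111875   0.508750   0.231250]
  [ 0.264000   0.097500   0.210000   0.855000]
det(I−A) = Σ_j (I−A)_1j·C_1j = (1.00)(0.467000) + (-0.25)(0.197000) + (0.00)(0.142250) + (0.00)(0.264000) = 0.41775
(I − A)⁻¹ = adj(I−A) / det(I−A) ≈
  [   1.1179     0.2992     0.1317     0.0598]
  [   0.4716     1.1969     0.5266     0.2394]
  [   0.3405     0.2678     1.2178     0.5536]
  [   0.6320     0.2334     0.5027     2.0467]
x = (I − A)⁻¹ d = adj(I−A)·d / det(I−A), with det(I−A) = 0.41775:
  x_1 = (0.467000·80 + 0.125000·460 + 0.055000·180 + 0.025000·60) / 0.41775 = 106.26 / 0.41775 ≈ 254.363
  x_2 = (0.197000·80 + 0.500000·460 + 0.220000·180 + 0.100000·60) / 0.41775 = 291.36 / 0.41775 ≈ 697.451
  x_3 = (0.142250·80 + 0.111875·460 + 0.508750·180 + 0.231250·60) / 0.41775 = 168.2925 / 0.41775 ≈ 402.855
  x_4 = (0.264000·80 + 0.097500·460 + 0.210000·180 + 0.855000·60) / 0.41775 = 155.07 / 0.41775 ≈ 371.203

x_3 = 402.855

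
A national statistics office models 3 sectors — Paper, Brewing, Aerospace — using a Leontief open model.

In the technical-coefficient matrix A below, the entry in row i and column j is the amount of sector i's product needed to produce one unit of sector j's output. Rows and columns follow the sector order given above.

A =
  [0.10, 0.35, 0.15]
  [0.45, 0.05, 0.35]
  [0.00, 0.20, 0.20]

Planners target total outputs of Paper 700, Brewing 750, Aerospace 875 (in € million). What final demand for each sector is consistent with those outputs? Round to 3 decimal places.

I − A =
  [   0.90    -0.35    -0.15]
  [  -0.45     0.95    -0.35]
  [   0.00    -0.20     0.80]
d = (I − A) x:
  d_1 = (+0.90)·700 + (-0.35)·750 + (-0.15)·875 = 236.250
  d_2 = (-0.45)·700 + (+0.95)·750 + (-0.35)·875 = 91.250
  d_3 = (+0.00)·700 + (-0.20)·750 + (+0.80)·875 = 550.000

d_1 = 236.250, d_2 = 91.250, d_3 = 550.000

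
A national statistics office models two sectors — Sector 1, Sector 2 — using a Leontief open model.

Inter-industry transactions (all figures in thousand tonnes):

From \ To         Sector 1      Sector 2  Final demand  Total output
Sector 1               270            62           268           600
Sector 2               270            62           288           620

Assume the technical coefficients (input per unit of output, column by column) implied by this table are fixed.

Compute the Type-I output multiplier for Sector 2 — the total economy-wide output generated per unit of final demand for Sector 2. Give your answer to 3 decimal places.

Technical coefficients a_ij = z_ij / X_j:
  a_11 = 270/600 = 0.45, a_21 = 270/600 = 0.45
  a_12 = 62/620 = 0.10, a_22 = 62/620 = 0.10
I − A =
  [   0.55    -0.10]
  [  -0.45     0.90]
det(I−A) = (0.55)(0.90) − (-0.10)(-0.45) = 0.4500
adj(I−A) = [[0.90, 0.10], [0.45, 0.55]]
(I − A)⁻¹ = adj(I−A) / det(I−A) ≈
  [   2.0000     0.2222]
  [   1.0000     1.2222]
The output multiplier for sector j is the column-j sum of the Leontief inverse (I − A)⁻¹ = adj(I−A) / det(I−A).
Column 2 of adj(I−A): (0.10, 0.55); det(I−A) = 0.4500.
m_2 = (0.10 + 0.55) / 0.4500 = 0.65 / 0.4500 ≈ 1.444.

m_2 = 1.444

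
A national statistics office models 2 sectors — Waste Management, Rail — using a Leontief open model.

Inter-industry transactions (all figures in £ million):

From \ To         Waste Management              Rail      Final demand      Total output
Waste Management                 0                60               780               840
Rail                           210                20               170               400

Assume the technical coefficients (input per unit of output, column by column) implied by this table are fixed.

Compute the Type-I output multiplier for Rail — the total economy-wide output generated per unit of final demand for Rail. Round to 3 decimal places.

Technical coefficients a_ij = z_ij / X_j:
  a_11 = 0/840 = 0.00, a_21 = 210/840 = 0.25
  a_12 = 60/400 = 0.15, a_22 = 20/400 = 0.05
I − A =
  [   1.00    -0.15]
  [  -0.25     0.95]
det(I−A) = (1.00)(0.95) − (-0.15)(-0.25) = 0.9125
adj(I−A) = [[0.95, 0.15], [0.25, 1.00]]
(I − A)⁻¹ = adj(I−A) / det(I−A) ≈
  [   1.0411     0.1644]
  [   0.2740     1.0959]
The output multiplier for sector j is the column-j sum of the Leontief inverse (I − A)⁻¹ = adj(I−A) / det(I−A).
Column 2 of adj(I−A): (0.15, 1.00); det(I−A) = 0.9125.
m_2 = (0.15 + 1.00) / 0.9125 = 1.15 / 0.9125 ≈ 1.260.

m_2 = 1.260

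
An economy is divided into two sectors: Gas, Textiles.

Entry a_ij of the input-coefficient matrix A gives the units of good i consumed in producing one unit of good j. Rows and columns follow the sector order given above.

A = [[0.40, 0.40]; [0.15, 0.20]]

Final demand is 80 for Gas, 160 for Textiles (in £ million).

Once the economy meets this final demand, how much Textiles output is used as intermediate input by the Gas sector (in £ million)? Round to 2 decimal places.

I − A =
  [   0.60    -0.40]
  [  -0.15     0.80]
det(I−A) = (0.60)(0.80) − (-0.40)(-0.15) = 0.4200
adj(I−A) = [[0.80, 0.40], [0.15, 0.60]]
(I − A)⁻¹ = adj(I−A) / det(I−A) ≈
  [   1.9048     0.9524]
  [   0.3571     1.4286]
First solve x = (I − A)⁻¹ d = adj(I−A)·d / det(I−A); in particular x_G = (0.80·80 + 0.40·160) / 0.4200 = 128.00 / 0.4200 ≈ 304.7619.
Intermediate flow from T to G: z_TG = a_TG · x_G = 0.15 × 128.00 / 0.4200 = 19.20 / 0.4200 ≈ 45.71.

z_TG = 45.71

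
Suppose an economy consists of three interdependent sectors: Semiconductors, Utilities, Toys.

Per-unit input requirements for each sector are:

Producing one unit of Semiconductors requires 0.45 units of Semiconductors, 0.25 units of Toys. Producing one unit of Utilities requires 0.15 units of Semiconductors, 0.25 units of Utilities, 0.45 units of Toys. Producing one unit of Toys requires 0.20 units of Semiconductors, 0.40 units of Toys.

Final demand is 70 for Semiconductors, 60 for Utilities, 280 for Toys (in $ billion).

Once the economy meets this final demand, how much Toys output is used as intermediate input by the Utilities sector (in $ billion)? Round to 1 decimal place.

I − A =
  [   0.55    -0.15    -0.20]
  [   0.00     0.75     0.00]
  [  -0.25    -0.45     0.60]
Cofactors of I−A, C_ij = (−1)^(i+j)·(minor ij) (rows/columns in the sector order above):
  C_11 = (0.75)(0.60) − (0.00)(-0.45) = 0.4500
  C_12 = −[(0.00)(0.60) − (0.00)(-0.25)] = 0.0000
  C_13 = (0.00)(-0.45) − (0.75)(-0.25) = 0.1875
  C_21 = −[(-0.15)(0.60) − (-0.20)(-0.45)] = 0.1800
  C_22 = (0.55)(0.60) − (-0.20)(-0.25) = 0.2800
  C_23 = −[(0.55)(-0.45) − (-0.15)(-0.25)] = 0.2850
  C_31 = (-0.15)(0.00) − (-0.20)(0.75) = 0.1500
  C_32 = −[(0.55)(0.00) − (-0.20)(0.00)] = 0.0000
  C_33 = (0.55)(0.75) − (-0.15)(0.00) = 0.4125
det(I−A) = Σ_j (I−A)_1j·C_1j = (0.55)(0.4500) + (-0.15)(0.0000) + (-0.20)(0.1875) = 0.2100
adj(I−A) = Cᵀ =
  [ 0.4500   0.1800   0.1500]
  [ 0.0000   0.2800   0.0000]
  [ 0.1875   0.2850   0.4125]
(I − A)⁻¹ = adj(I−A) / det(I−A) ≈
  [   2.1429     0.8571     0.7143]
  [   0.0000     1.3333     0.0000]
  [   0.8929     1.3571     1.9643]
First solve x = (I − A)⁻¹ d = adj(I−A)·d / det(I−A); in particular x_2 = (0.0000·70 + 0.2800·60 + 0.0000·280) / 0.2100 = 16.80 / 0.2100 = 80.000.
Intermediate flow from 3 to 2: z_32 = a_32 · x_2 = 0.45 × 16.80 / 0.2100 = 7.56 / 0.2100 = 36.0.

z_32 = 36.0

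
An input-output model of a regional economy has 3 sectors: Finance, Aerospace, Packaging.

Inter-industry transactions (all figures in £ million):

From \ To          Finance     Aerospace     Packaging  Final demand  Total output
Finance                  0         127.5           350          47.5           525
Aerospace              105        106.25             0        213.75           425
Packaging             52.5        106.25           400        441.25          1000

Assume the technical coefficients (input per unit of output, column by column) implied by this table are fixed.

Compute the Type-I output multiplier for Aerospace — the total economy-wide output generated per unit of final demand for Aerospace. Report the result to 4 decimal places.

Technical coefficients a_ij = z_ij / X_j:
  a_11 = 0/525 = 0.00, a_21 = 105/525 = 0.20, a_31 = 52.5/525 = 0.10
  a_12 = 127.5/425 = 0.30, a_22 = 106.25/425 = 0.25, a_32 = 106.25/425 = 0.25
  a_13 = 350/1000 = 0.35, a_23 = 0/1000 = 0.00, a_33 = 400/1000 = 0.40
I − A =
  [   1.00    -0.30    -0.35]
  [  -0.20     0.75     0.00]
  [  -0.10    -0.25     0.60]
Cofactors of I−A, C_ij = (−1)^(i+j)·(minor ij) (rows/columns in the sector order above):
  C_11 = (0.75)(0.60) − (0.00)(-0.25) = 0.4500
  C_12 = −[(-0.20)(0.60) − (0.00)(-0.10)] = 0.1200
  C_13 = (-0.20)(-0.25) − (0.75)(-0.10) = 0.1250
  C_21 = −[(-0.30)(0.60) − (-0.35)(-0.25)] = 0.2675
  C_22 = (1.00)(0.60) − (-0.35)(-0.10) = 0.5650
  C_23 = −[(1.00)(-0.25) − (-0.30)(-0.10)] = 0.2800
  C_31 = (-0.30)(0.00) − (-0.35)(0.75) = 0.2625
  C_32 = −[(1.00)(0.00) − (-0.35)(-0.20)] = 0.0700
  C_33 = (1.00)(0.75) − (-0.30)(-0.20) = 0.6900
det(I−A) = Σ_j (I−A)_1j·C_1j = (1.00)(0.4500) + (-0.30)(0.1200) + (-0.35)(0.1250) = 0.37025
adj(I−A) = Cᵀ =
  [ 0.4500   0.2675   0.2625]
  [ 0.1200   0.5650   0.0700]
  [ 0.1250   0.2800   0.6900]
(I − A)⁻¹ = adj(I−A) / det(I−A) ≈
  [   1.21540     0.72248     0.70898]
  [   0.32411     1.52600     0.18906]
  [   0.33761     0.75625     1.86361]
The output multiplier for sector j is the column-j sum of the Leontief inverse (I − A)⁻¹ = adj(I−A) / det(I−A).
Column 2 of adj(I−A): (0.2675, 0.5650, 0.2800); det(I−A) = 0.37025.
m_2 = (0.2675 + 0.5650 + 0.2800) / 0.37025 = 1.1125 / 0.37025 ≈ 3.0047.

m_2 = 3.0047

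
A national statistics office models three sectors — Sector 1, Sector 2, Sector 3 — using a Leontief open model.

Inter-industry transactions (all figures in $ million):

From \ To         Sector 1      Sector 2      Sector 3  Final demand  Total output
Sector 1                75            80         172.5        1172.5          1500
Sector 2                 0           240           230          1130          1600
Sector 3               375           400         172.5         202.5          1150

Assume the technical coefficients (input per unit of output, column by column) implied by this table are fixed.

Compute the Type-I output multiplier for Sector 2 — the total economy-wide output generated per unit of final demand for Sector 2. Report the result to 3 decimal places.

Technical coefficients a_ij = z_ij / X_j:
  a_11 = 75/1500 = 0.05, a_21 = 0/1500 = 0.00, a_31 = 375/1500 = 0.25
  a_12 = 80/1600 = 0.05, a_22 = 240/1600 = 0.15, a_32 = 400/1600 = 0.25
  a_13 = 172.5/1150 = 0.15, a_23 = 230/1150 = 0.20, a_33 = 172.5/1150 = 0.15
I − A =
  [   0.95    -0.05    -0.15]
  [   0.00     0.85    -0.20]
  [  -0.25    -0.25     0.85]
Cofactors of I−A, C_ij = (−1)^(i+j)·(minor ij) (rows/columns in the sector order above):
  C_11 = (0.85)(0.85) − (-0.20)(-0.25) = 0.6725
  C_12 = −[(0.00)(0.85) − (-0.20)(-0.25)] = 0.0500
  C_13 = (0.00)(-0.25) − (0.85)(-0.25) = 0.2125
  C_21 = −[(-0.05)(0.85) − (-0.15)(-0.25)] = 0.0800
  C_22 = (0.95)(0.85) − (-0.15)(-0.25) = 0.7700
  C_23 = −[(0.95)(-0.25) − (-0.05)(-0.25)] = 0.2500
  C_31 = (-0.05)(-0.20) − (-0.15)(0.85) = 0.1375
  C_32 = −[(0.95)(-0.20) − (-0.15)(0.00)] = 0.1900
  C_33 = (0.95)(0.85) − (-0.05)(0.00) = 0.8075
det(I−A) = Σ_j (I−A)_1j·C_1j = (0.95)(0.6725) + (-0.05)(0.0500) + (-0.15)(0.2125) = 0.6045
adj(I−A) = Cᵀ =
  [ 0.6725   0.0800   0.1375]
  [ 0.0500   0.7700   0.1900]
  [ 0.2125   0.2500   0.8075]
(I − A)⁻¹ = adj(I−A) / det(I−A) ≈
  [   1.1125     0.1323     0.2275]
  [   0.0827     1.2738     0.3143]
  [   0.3515     0.4136     1.3358]
The output multiplier for sector j is the column-j sum of the Leontief inverse (I − A)⁻¹ = adj(I−A) / det(I−A).
Column 2 of adj(I−A): (0.0800, 0.7700, 0.2500); det(I−A) = 0.6045.
m_2 = (0.0800 + 0.7700 + 0.2500) / 0.6045 = 1.10 / 0.6045 ≈ 1.820.

m_2 = 1.820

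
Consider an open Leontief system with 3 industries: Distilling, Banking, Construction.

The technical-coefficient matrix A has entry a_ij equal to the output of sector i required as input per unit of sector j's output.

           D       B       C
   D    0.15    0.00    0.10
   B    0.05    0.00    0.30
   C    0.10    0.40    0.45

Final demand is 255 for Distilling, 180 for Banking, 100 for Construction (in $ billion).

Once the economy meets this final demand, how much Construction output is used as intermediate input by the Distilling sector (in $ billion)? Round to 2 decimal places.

I − A =
  [   0.85     0.00    -0.10]
  [  -0.05     1.00    -0.30]
  [  -0.10    -0.40     0.55]
Cofactors of I−A, C_ij = (−1)^(i+j)·(minor ij) (rows/columns in the sector order above):
  C_11 = (1.00)(0.55) − (-0.30)(-0.40) = 0.4300
  C_12 = −[(-0.05)(0.55) − (-0.30)(-0.10)] = 0.0575
  C_13 = (-0.05)(-0.40) − (1.00)(-0.10) = 0.1200
  C_21 = −[(0.00)(0.55) − (-0.10)(-0.40)] = 0.0400
  C_22 = (0.85)(0.55) − (-0.10)(-0.10) = 0.4575
  C_23 = −[(0.85)(-0.40) − (0.00)(-0.10)] = 0.3400
  C_31 = (0.00)(-0.30) − (-0.10)(1.00) = 0.1000
  C_32 = −[(0.85)(-0.30) − (-0.10)(-0.05)] = 0.2600
  C_33 = (0.85)(1.00) − (0.00)(-0.05) = 0.8500
det(I−A) = Σ_j (I−A)_1j·C_1j = (0.85)(0.4300) + (0.00)(0.0575) + (-0.10)(0.1200) = 0.3535
adj(I−A) = Cᵀ =
  [ 0.4300   0.0400   0.1000]
  [ 0.0575   0.4575   0.2600]
  [ 0.1200   0.3400   0.8500]
(I − A)⁻¹ = adj(I−A) / det(I−A) ≈
  [   1.2164     0.1132     0.2829]
  [   0.1627     1.2942     0.7355]
  [   0.3395     0.9618     2.4045]
First solve x = (I − A)⁻¹ d = adj(I−A)·d / det(I−A); in particular x_D = (0.4300·255 + 0.0400·180 + 0.1000·100) / 0.3535 = 126.85 / 0.3535 ≈ 358.8402.
Intermediate flow from C to D: z_CD = a_CD · x_D = 0.10 × 126.85 / 0.3535 = 12.685 / 0.3535 ≈ 35.88.

z_CD = 35.88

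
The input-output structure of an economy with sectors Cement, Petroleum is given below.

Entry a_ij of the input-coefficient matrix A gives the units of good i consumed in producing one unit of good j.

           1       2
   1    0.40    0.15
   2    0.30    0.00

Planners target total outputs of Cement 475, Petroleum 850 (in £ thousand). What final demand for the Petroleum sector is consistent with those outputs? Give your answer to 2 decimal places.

I − A =
  [   0.60    -0.15]
  [  -0.30     1.00]
d = (I − A) x:
  d_1 = (+0.60)·475 + (-0.15)·850 = 157.50
  d_2 = (-0.30)·475 + (+1.00)·850 = 707.50

d_2 = 707.50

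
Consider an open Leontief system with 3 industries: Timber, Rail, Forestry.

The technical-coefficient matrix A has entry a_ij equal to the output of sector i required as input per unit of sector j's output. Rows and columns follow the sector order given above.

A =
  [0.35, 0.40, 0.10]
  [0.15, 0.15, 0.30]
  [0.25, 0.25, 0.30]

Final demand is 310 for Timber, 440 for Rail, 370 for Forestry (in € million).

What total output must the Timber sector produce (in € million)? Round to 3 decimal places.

x_T = 1540.456

I − A =
  [   0.65    -0.40    -0.10]
  [  -0.15     0.85    -0.30]
  [  -0.25    -0.25     0.70]
Cofactors of I−A, C_ij = (−1)^(i+j)·(minor ij) (rows/columns in the sector order above):
  C_11 = (0.85)(0.70) − (-0.30)(-0.25) = 0.5200
  C_12 = −[(-0.15)(0.70) − (-0.30)(-0.25)] = 0.1800
  C_13 = (-0.15)(-0.25) − (0.85)(-0.25) = 0.2500
  C_21 = −[(-0.40)(0.70) − (-0.10)(-0.25)] = 0.3050
  C_22 = (0.65)(0.70) − (-0.10)(-0.25) = 0.4300
  C_23 = −[(0.65)(-0.25) − (-0.40)(-0.25)] = 0.2625
  C_31 = (-0.40)(-0.30) − (-0.10)(0.85) = 0.2050
  C_32 = −[(0.65)(-0.30) − (-0.10)(-0.15)] = 0.2100
  C_33 = (0.65)(0.85) − (-0.40)(-0.15) = 0.4925
det(I−A) = Σ_j (I−A)_1j·C_1j = (0.65)(0.5200) + (-0.40)(0.1800) + (-0.10)(0.2500) = 0.2410
adj(I−A) = Cᵀ =
  [ 0.5200   0.3050   0.2050]
  [ 0.1800   0.4300   0.2100]
  [ 0.2500   0.2625   0.4925]
(I − A)⁻¹ = adj(I−A) / det(I−A) ≈
  [   2.1577     1.2656     0.8506]
  [   0.7469     1.7842     0.8714]
  [   1.0373     1.0892     2.0436]
x = (I − A)⁻¹ d = adj(I−A)·d / det(I−A), with det(I−A) = 0.2410:
  x_T = (0.5200·310 + 0.3050·440 + 0.2050·370) / 0.2410 = 371.25 / 0.2410 ≈ 1540.456
  x_R = (0.1800·310 + 0.4300·440 + 0.2100·370) / 0.2410 = 322.70 / 0.2410 ≈ 1339.004
  x_F = (0.2500·310 + 0.2625·440 + 0.4925·370) / 0.2410 = 375.225 / 0.2410 ≈ 1556.950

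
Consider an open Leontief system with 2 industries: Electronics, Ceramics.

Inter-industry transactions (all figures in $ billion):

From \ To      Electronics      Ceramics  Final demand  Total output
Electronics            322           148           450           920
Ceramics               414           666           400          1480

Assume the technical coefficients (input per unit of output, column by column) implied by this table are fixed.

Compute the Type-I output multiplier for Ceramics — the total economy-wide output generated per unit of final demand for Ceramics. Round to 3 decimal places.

Technical coefficients a_ij = z_ij / X_j:
  a_EE = 322/920 = 0.35, a_CE = 414/920 = 0.45
  a_EC = 148/1480 = 0.10, a_CC = 666/1480 = 0.45
I − A =
  [   0.65    -0.10]
  [  -0.45     0.55]
det(I−A) = (0.65)(0.55) − (-0.10)(-0.45) = 0.3125
adj(I−A) = [[0.55, 0.10], [0.45, 0.65]]
(I − A)⁻¹ = adj(I−A) / det(I−A) ≈
  [   1.7600     0.3200]
  [   1.4400     2.0800]
The output multiplier for sector j is the column-j sum of the Leontief inverse (I − A)⁻¹ = adj(I−A) / det(I−A).
Column C of adj(I−A): (0.10, 0.65); det(I−A) = 0.3125.
m_C = (0.10 + 0.65) / 0.3125 = 0.75 / 0.3125 = 2.400.

m_C = 2.400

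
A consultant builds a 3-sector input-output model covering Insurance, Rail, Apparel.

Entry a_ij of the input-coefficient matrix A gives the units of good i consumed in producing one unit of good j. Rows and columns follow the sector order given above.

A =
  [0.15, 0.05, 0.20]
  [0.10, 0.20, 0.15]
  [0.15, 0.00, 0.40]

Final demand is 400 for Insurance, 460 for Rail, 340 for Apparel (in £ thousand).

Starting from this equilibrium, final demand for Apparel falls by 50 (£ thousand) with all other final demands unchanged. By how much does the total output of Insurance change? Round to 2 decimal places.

I − A =
  [   0.85    -0.05    -0.20]
  [  -0.10     0.80    -0.15]
  [  -0.15     0.00     0.60]
Cofactors of I−A, C_ij = (−1)^(i+j)·(minor ij) (rows/columns in the sector order above):
  C_11 = (0.80)(0.60) − (-0.15)(0.00) = 0.4800
  C_12 = −[(-0.10)(0.60) − (-0.15)(-0.15)] = 0.0825
  C_13 = (-0.10)(0.00) − (0.80)(-0.15) = 0.1200
  C_21 = −[(-0.05)(0.60) − (-0.20)(0.00)] = 0.0300
  C_22 = (0.85)(0.60) − (-0.20)(-0.15) = 0.4800
  C_23 = −[(0.85)(0.00) − (-0.05)(-0.15)] = 0.0075
  C_31 = (-0.05)(-0.15) − (-0.20)(0.80) = 0.1675
  C_32 = −[(0.85)(-0.15) − (-0.20)(-0.10)] = 0.1475
  C_33 = (0.85)(0.80) − (-0.05)(-0.10) = 0.6750
det(I−A) = Σ_j (I−A)_1j·C_1j = (0.85)(0.4800) + (-0.05)(0.0825) + (-0.20)(0.1200) = 0.379875
adj(I−A) = Cᵀ =
  [ 0.4800   0.0300   0.1675]
  [ 0.0825   0.4800   0.1475]
  [ 0.1200   0.0075   0.6750]
(I − A)⁻¹ = adj(I−A) / det(I−A) ≈
  [   1.2636     0.0790     0.4409]
  [   0.2172     1.2636     0.3883]
  [   0.3159     0.0197     1.7769]
Δx = (I − A)⁻¹ Δd with Δd having -50 in the Apparel component and 0 elsewhere.
So Δx_I = L_IA · (-50), where L_IA = adj(I−A)_IA / det(I−A) = 0.1675 / 0.379875.
Δx_I = 0.1675 × (-50) / 0.379875 = -8.375 / 0.379875 ≈ -22.05.

Δx_I = -22.05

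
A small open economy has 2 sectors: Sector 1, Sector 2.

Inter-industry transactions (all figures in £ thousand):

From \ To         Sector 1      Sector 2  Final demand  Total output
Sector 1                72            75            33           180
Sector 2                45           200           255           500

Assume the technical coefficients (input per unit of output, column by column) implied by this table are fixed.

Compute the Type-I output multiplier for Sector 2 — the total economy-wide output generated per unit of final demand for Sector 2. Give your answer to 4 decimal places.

m_2 = 2.3256

Technical coefficients a_ij = z_ij / X_j:
  a_11 = 72/180 = 0.40, a_21 = 45/180 = 0.25
  a_12 = 75/500 = 0.15, a_22 = 200/500 = 0.40
I − A =
  [   0.60    -0.15]
  [  -0.25     0.60]
det(I−A) = (0.60)(0.60) − (-0.15)(-0.25) = 0.3225
adj(I−A) = [[0.60, 0.15], [0.25, 0.60]]
(I − A)⁻¹ = adj(I−A) / det(I−A) ≈
  [   1.86047     0.46512]
  [   0.77519     1.86047]
The output multiplier for sector j is the column-j sum of the Leontief inverse (I − A)⁻¹ = adj(I−A) / det(I−A).
Column 2 of adj(I−A): (0.15, 0.60); det(I−A) = 0.3225.
m_2 = (0.15 + 0.60) / 0.3225 = 0.75 / 0.3225 ≈ 2.3256.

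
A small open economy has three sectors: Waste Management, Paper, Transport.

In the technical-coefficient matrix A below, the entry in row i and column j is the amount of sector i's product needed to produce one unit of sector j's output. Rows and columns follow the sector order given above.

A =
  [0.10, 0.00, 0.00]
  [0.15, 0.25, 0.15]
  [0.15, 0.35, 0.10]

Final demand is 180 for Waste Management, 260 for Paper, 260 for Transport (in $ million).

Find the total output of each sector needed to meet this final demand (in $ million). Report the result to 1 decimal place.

x_1 = 200.0, x_2 = 489.2, x_3 = 512.4

I − A =
  [   0.90     0.00     0.00]
  [  -0.15     0.75    -0.15]
  [  -0.15    -0.35     0.90]
Cofactors of I−A, C_ij = (−1)^(i+j)·(minor ij) (rows/columns in the sector order above):
  C_11 = (0.75)(0.90) − (-0.15)(-0.35) = 0.6225
  C_12 = −[(-0.15)(0.90) − (-0.15)(-0.15)] = 0.1575
  C_13 = (-0.15)(-0.35) − (0.75)(-0.15) = 0.1650
  C_21 = −[(0.00)(0.90) − (0.00)(-0.35)] = 0.0000
  C_22 = (0.90)(0.90) − (0.00)(-0.15) = 0.8100
  C_23 = −[(0.90)(-0.35) − (0.00)(-0.15)] = 0.3150
  C_31 = (0.00)(-0.15) − (0.00)(0.75) = 0.0000
  C_32 = −[(0.90)(-0.15) − (0.00)(-0.15)] = 0.1350
  C_33 = (0.90)(0.75) − (0.00)(-0.15) = 0.6750
det(I−A) = Σ_j (I−A)_1j·C_1j = (0.90)(0.6225) + (0.00)(0.1575) + (0.00)(0.1650) = 0.56025
adj(I−A) = Cᵀ =
  [ 0.6225   0.0000   0.0000]
  [ 0.1575   0.8100   0.1350]
  [ 0.1650   0.3150   0.6750]
(I − A)⁻¹ = adj(I−A) / det(I−A) ≈
  [   1.1111     0.0000     0.0000]
  [   0.2811     1.4458     0.2410]
  [   0.2945     0.5622     1.2048]
x = (I − A)⁻¹ d = adj(I−A)·d / det(I−A), with det(I−A) = 0.56025:
  x_1 = (0.6225·180 + 0.0000·260 + 0.0000·260) / 0.56025 = 112.05 / 0.56025 = 200.0
  x_2 = (0.1575·180 + 0.8100·260 + 0.1350·260) / 0.56025 = 274.05 / 0.56025 ≈ 489.2
  x_3 = (0.1650·180 + 0.3150·260 + 0.6750·260) / 0.56025 = 287.10 / 0.56025 ≈ 512.4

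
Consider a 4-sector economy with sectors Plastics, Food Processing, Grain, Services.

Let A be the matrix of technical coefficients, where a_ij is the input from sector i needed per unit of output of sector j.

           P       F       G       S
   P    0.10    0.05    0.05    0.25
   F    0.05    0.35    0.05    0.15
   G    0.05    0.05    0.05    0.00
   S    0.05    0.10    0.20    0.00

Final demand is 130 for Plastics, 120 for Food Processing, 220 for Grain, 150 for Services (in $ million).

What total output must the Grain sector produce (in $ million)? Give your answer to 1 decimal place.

x_G = 259.0

I − A =
  [   0.90    -0.05    -0.05    -0.25]
  [  -0.05     0.65    -0.05    -0.15]
  [  -0.05    -0.05     0.95     0.00]
  [  -0.05    -0.10    -0.20     1.00]
Compute the cofactors C_ij = (−1)^(i+j)·(3×3 minor ij) of I−A; the adjugate is their transpose:
adj(I−A) = Cᵀ =
  [ 0.599250   0.076250   0.069500   0.161250]
  [ 0.058625   0.838125   0.076750   0.140375]
  [ 0.034625   0.048125   0.559250   0.015875]
  [ 0.042750   0.097250   0.123000   0.549250]
det(I−A) = Σ_j (I−A)_1j·C_1j = (0.90)(0.599250) + (-0.05)(0.058625) + (-0.05)(0.034625) + (-0.25)(0.042750) = 0.523975
(I − A)⁻¹ = adj(I−A) / det(I−A) ≈
  [   1.1437     0.1455     0.1326     0.3077]
  [   0.1119     1.5996     0.1465     0.2679]
  [   0.0661     0.0918     1.0673     0.0303]
  [   0.0816     0.1856     0.2347     1.0482]
x = (I − A)⁻¹ d = adj(I−A)·d / det(I−A), with det(I−A) = 0.523975:
  x_P = (0.599250·130 + 0.076250·120 + 0.069500·220 + 0.161250·150) / 0.523975 = 126.53 / 0.523975 ≈ 241.5
  x_F = (0.058625·130 + 0.838125·120 + 0.076750·220 + 0.140375·150) / 0.523975 = 146.1375 / 0.523975 ≈ 278.9
  x_G = (0.034625·130 + 0.048125·120 + 0.559250·220 + 0.015875·150) / 0.523975 = 135.6925 / 0.523975 ≈ 259.0
  x_S = (0.042750·130 + 0.097250·120 + 0.123000·220 + 0.549250·150) / 0.523975 = 126.675 / 0.523975 ≈ 241.8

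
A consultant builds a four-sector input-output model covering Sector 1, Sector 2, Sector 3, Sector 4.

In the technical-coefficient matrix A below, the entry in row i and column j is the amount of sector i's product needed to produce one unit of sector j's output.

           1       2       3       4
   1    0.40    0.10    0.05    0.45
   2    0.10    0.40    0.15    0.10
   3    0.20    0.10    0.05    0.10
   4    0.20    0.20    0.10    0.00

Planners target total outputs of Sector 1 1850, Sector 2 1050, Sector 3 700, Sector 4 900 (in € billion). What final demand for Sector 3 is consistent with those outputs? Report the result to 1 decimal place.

I − A =
  [   0.60    -0.10    -0.05    -0.45]
  [  -0.10     0.60    -0.15    -0.10]
  [  -0.20    -0.10     0.95    -0.10]
  [  -0.20    -0.20    -0.10     1.00]
d = (I − A) x:
  d_1 = (+0.60)·1850 + (-0.10)·1050 + (-0.05)·700 + (-0.45)·900 = 565.0
  d_2 = (-0.10)·1850 + (+0.60)·1050 + (-0.15)·700 + (-0.10)·900 = 250.0
  d_3 = (-0.20)·1850 + (-0.10)·1050 + (+0.95)·700 + (-0.10)·900 = 100.0
  d_4 = (-0.20)·1850 + (-0.20)·1050 + (-0.10)·700 + (+1.00)·900 = 250.0

d_3 = 100.0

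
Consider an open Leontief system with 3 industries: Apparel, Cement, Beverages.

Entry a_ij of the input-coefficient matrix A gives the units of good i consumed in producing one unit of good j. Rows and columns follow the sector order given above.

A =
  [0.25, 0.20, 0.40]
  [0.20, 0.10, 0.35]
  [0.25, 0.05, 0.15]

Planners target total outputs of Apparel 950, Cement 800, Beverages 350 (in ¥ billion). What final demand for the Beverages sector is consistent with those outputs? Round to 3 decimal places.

d_B = 20.000

I − A =
  [   0.75    -0.20    -0.40]
  [  -0.20     0.90    -0.35]
  [  -0.25    -0.05     0.85]
d = (I − A) x:
  d_A = (+0.75)·950 + (-0.20)·800 + (-0.40)·350 = 412.500
  d_C = (-0.20)·950 + (+0.90)·800 + (-0.35)·350 = 407.500
  d_B = (-0.25)·950 + (-0.05)·800 + (+0.85)·350 = 20.000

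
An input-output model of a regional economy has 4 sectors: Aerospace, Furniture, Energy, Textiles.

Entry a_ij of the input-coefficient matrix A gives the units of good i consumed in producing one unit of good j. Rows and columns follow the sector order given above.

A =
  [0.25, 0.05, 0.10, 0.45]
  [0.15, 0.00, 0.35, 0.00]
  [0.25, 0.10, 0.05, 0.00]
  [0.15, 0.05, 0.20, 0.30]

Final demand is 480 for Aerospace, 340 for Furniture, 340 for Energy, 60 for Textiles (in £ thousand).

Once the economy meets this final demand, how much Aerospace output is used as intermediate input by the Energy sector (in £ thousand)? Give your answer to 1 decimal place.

I − A =
  [   0.75    -0.05    -0.10    -0.45]
  [  -0.15     1.00    -0.35     0.00]
  [  -0.25    -0.10     0.95     0.00]
  [  -0.15    -0.05    -0.20     0.70]
Compute the cofactors C_ij = (−1)^(i+j)·(3×3 minor ij) of I−A; the adjugate is their transpose:
adj(I−A) = Cᵀ =
  [ 0.640500   0.070625   0.180125   0.411750]
  [ 0.161000   0.394625   0.184125   0.103500]
  [ 0.185500   0.060125   0.448875   0.119250]
  [ 0.201750   0.060500   0.180000   0.648250]
det(I−A) = Σ_j (I−A)_1j·C_1j = (0.75)(0.640500) + (-0.05)(0.161000) + (-0.10)(0.185500) + (-0.45)(0.201750) = 0.3629875
(I − A)⁻¹ = adj(I−A) / det(I−A) ≈
  [   1.7645     0.1946     0.4962     1.1343]
  [   0.4435     1.0872     0.5072     0.2851]
  [   0.5110     0.1656     1.2366     0.3285]
  [   0.5558     0.1667     0.4959     1.7859]
First solve x = (I − A)⁻¹ d = adj(I−A)·d / det(I−A); in particular x_E = (0.185500·480 + 0.060125·340 + 0.448875·340 + 0.119250·60) / 0.3629875 = 269.255 / 0.3629875 ≈ 741.775.
Intermediate flow from A to E: z_AE = a_AE · x_E = 0.10 × 269.255 / 0.3629875 = 26.9255 / 0.3629875 ≈ 74.2.

z_AE = 74.2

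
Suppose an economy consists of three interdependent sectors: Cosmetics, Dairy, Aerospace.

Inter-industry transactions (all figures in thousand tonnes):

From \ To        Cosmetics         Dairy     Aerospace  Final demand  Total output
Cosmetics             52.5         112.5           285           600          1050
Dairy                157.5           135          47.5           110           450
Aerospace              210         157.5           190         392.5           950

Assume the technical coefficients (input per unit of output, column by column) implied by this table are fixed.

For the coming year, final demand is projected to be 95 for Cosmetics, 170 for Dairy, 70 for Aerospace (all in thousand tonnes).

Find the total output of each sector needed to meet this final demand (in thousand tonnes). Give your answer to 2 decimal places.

Technical coefficients a_ij = z_ij / X_j:
  a_11 = 52.5/1050 = 0.05, a_21 = 157.5/1050 = 0.15, a_31 = 210/1050 = 0.20
  a_12 = 112.5/450 = 0.25, a_22 = 135/450 = 0.30, a_32 = 157.5/450 = 0.35
  a_13 = 285/950 = 0.30, a_23 = 47.5/950 = 0.05, a_33 = 190/950 = 0.20
I − A =
  [   0.95    -0.25    -0.30]
  [  -0.15     0.70    -0.05]
  [  -0.20    -0.35     0.80]
Cofactors of I−A, C_ij = (−1)^(i+j)·(minor ij) (rows/columns in the sector order above):
  C_11 = (0.70)(0.80) − (-0.05)(-0.35) = 0.5425
  C_12 = −[(-0.15)(0.80) − (-0.05)(-0.20)] = 0.1300
  C_13 = (-0.15)(-0.35) − (0.70)(-0.20) = 0.1925
  C_21 = −[(-0.25)(0.80) − (-0.30)(-0.35)] = 0.3050
  C_22 = (0.95)(0.80) − (-0.30)(-0.20) = 0.7000
  C_23 = −[(0.95)(-0.35) − (-0.25)(-0.20)] = 0.3825
  C_31 = (-0.25)(-0.05) − (-0.30)(0.70) = 0.2225
  C_32 = −[(0.95)(-0.05) − (-0.30)(-0.15)] = 0.0925
  C_33 = (0.95)(0.70) − (-0.25)(-0.15) = 0.6275
det(I−A) = Σ_j (I−A)_1j·C_1j = (0.95)(0.5425) + (-0.25)(0.1300) + (-0.30)(0.1925) = 0.425125
adj(I−A) = Cᵀ =
  [ 0.5425   0.3050   0.2225]
  [ 0.1300   0.7000   0.0925]
  [ 0.1925   0.3825   0.6275]
(I − A)⁻¹ = adj(I−A) / det(I−A) ≈
  [   1.2761     0.7174     0.5234]
  [   0.3058     1.6466     0.2176]
  [   0.4528     0.8997     1.4760]
x = (I − A)⁻¹ d = adj(I−A)·d / det(I−A), with det(I−A) = 0.425125:
  x_1 = (0.5425·95 + 0.3050·170 + 0.2225·70) / 0.425125 = 118.9625 / 0.425125 ≈ 279.83
  x_2 = (0.1300·95 + 0.7000·170 + 0.0925·70) / 0.425125 = 137.825 / 0.425125 ≈ 324.20
  x_3 = (0.1925·95 + 0.3825·170 + 0.6275·70) / 0.425125 = 127.2375 / 0.425125 ≈ 299.29

x_1 = 279.83, x_2 = 324.20, x_3 = 299.29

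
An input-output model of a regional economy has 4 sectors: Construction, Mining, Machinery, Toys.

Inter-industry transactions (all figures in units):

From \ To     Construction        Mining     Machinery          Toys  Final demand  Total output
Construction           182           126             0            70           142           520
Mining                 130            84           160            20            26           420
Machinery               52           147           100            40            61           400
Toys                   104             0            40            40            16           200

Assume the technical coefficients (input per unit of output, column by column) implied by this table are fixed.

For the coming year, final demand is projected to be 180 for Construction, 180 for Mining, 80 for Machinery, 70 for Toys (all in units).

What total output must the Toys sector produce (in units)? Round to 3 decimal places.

x_4 = 428.924

Technical coefficients a_ij = z_ij / X_j:
  a_11 = 182/520 = 0.35, a_21 = 130/520 = 0.25, a_31 = 52/520 = 0.10, a_41 = 104/520 = 0.20
  a_12 = 126/420 = 0.30, a_22 = 84/420 = 0.20, a_32 = 147/420 = 0.35, a_42 = 0/420 = 0.00
  a_13 = 0/400 = 0.00, a_23 = 160/400 = 0.40, a_33 = 100/400 = 0.25, a_43 = 40/400 = 0.10
  a_14 = 70/200 = 0.35, a_24 = 20/200 = 0.10, a_34 = 40/200 = 0.20, a_44 = 40/200 = 0.20
I − A =
  [   0.65    -0.30     0.00    -0.35]
  [  -0.25     0.80    -0.40    -0.10]
  [  -0.10    -0.35     0.75    -0.20]
  [  -0.20     0.00    -0.10     0.80]
Compute the cofactors C_ij = (−1)^(i+j)·(3×3 minor ij) of I−A; the adjugate is their transpose:
adj(I−A) = Cᵀ =
  [ 0.348500   0.186250   0.127000   0.207500]
  [ 0.209000   0.321000   0.195250   0.180375]
  [ 0.173000   0.193500   0.294000   0.173375]
  [ 0.108750   0.070750   0.068500   0.230750]
det(I−A) = Σ_j (I−A)_1j·C_1j = (0.65)(0.348500) + (-0.30)(0.209000) + (0.00)(0.173000) + (-0.35)(0.108750) = 0.1257625
(I − A)⁻¹ = adj(I−A) / det(I−A) ≈
  [   2.7711     1.4810     1.0098     1.6499]
  [   1.6619     2.5524     1.5525     1.4343]
  [   1.3756     1.5386     2.3377     1.3786]
  [   0.8647     0.5626     0.5447     1.8348]
x = (I − A)⁻¹ d = adj(I−A)·d / det(I−A), with det(I−A) = 0.1257625:
  x_1 = (0.348500·180 + 0.186250·180 + 0.127000·80 + 0.207500·70) / 0.1257625 = 120.94 / 0.1257625 ≈ 961.654
  x_2 = (0.209000·180 + 0.321000·180 + 0.195250·80 + 0.180375·70) / 0.1257625 = 123.64625 / 0.1257625 ≈ 983.173
  x_3 = (0.173000·180 + 0.193500·180 + 0.294000·80 + 0.173375·70) / 0.1257625 = 101.62625 / 0.1257625 ≈ 808.081
  x_4 = (0.108750·180 + 0.070750·180 + 0.068500·80 + 0.230750·70) / 0.1257625 = 53.9425 / 0.1257625 ≈ 428.924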